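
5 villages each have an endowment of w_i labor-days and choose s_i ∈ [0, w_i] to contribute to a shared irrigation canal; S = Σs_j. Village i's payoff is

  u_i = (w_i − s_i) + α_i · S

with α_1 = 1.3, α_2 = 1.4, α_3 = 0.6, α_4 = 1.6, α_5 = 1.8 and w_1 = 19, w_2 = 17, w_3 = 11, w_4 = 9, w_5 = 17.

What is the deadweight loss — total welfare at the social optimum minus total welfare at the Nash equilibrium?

∂u_i/∂s_i = α_i − 1, so village i contributes w_i if α_i > 1, else 0.
α_i > 1 for i ∈ {1, 2, 4, 5}; NE contributions (19, 17, 0, 9, 17), S = 62.
W^NE = Σw_i − S^NE + (Σα_i)·S^NE = 73 + 5.7·62 = 426.4.
Planner: ∂(Σu_j)/∂s_i = Σα_j − 1 = 5.7 > 0, so everyone contributes w_i; S^SO = 73, W^SO = 73 + 5.7·73 = 489.1.
Deadweight loss = 62.7.

62.7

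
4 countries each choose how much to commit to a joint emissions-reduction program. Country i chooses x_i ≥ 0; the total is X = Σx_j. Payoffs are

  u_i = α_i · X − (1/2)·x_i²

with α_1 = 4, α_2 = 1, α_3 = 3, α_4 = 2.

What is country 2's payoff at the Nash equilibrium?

9.5

Country i's FOC: ∂u_i/∂x_i = α_i − x_i = 0, so x_i* = α_i.
NE contributions = (4, 1, 3, 2); X = 10.
u_2 = α_2·X − ½·(x_2)² = 1·10 − ½·1² = 9.5.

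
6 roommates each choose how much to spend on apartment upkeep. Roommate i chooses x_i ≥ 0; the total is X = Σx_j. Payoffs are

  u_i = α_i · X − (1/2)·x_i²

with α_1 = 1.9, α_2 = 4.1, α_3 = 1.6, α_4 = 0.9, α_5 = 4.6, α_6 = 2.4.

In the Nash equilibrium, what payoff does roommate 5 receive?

Roommate i's FOC: ∂u_i/∂x_i = α_i − x_i = 0, so x_i* = α_i.
NE contributions = (1.9, 4.1, 1.6, 0.9, 4.6, 2.4); X = 15.5.
u_5 = α_5·X − ½·(x_5)² = 4.6·15.5 − ½·4.6² = 60.72.

60.72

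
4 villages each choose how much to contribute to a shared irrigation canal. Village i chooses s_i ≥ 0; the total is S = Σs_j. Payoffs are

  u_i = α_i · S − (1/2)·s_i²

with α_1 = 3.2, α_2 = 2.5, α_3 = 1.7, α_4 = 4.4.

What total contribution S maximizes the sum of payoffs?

Planner FOC: ∂(Σu_j)/∂s_i = (Σα_j) − s_i = 0, so s_i^SO = Σα_j = 11.8 for every i; S^SO = 47.2.

47.2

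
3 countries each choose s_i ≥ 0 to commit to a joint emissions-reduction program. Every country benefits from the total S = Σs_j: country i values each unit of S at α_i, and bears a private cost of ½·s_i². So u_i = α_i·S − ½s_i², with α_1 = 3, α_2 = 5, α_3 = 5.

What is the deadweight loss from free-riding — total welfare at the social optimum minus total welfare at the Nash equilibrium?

Country i's FOC: ∂u_i/∂s_i = α_i − s_i = 0, so s_i* = α_i.
NE contributions = (3, 5, 5); S = 13.
W^NE = (Σα)·S − ½Σα_i² = 13² − ½·59 = 139.5.
Planner sets s_i = Σα_j = 13 for every i, so S^SO = 3·13 = 39.
W^SO = (Σα)·S^SO − ½·3·(Σα)² = (3/2)·13² = 253.5.
Deadweight loss = W^SO − W^NE = 114.

114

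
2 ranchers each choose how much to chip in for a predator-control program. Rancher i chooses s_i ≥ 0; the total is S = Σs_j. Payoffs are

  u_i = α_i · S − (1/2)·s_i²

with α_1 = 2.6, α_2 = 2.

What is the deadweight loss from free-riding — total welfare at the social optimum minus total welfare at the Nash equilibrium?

Rancher i's FOC: ∂u_i/∂s_i = α_i − s_i = 0, so s_i* = α_i.
NE contributions = (2.6, 2); S = 4.6.
W^NE = (Σα)·S − ½Σα_i² = 4.6² − ½·10.76 = 15.78.
Planner sets s_i = Σα_j = 4.6 for every i, so S^SO = 2·4.6 = 9.2.
W^SO = (Σα)·S^SO − ½·2·(Σα)² = (2/2)·4.6² = 21.16.
Deadweight loss = W^SO − W^NE = 5.38.

5.38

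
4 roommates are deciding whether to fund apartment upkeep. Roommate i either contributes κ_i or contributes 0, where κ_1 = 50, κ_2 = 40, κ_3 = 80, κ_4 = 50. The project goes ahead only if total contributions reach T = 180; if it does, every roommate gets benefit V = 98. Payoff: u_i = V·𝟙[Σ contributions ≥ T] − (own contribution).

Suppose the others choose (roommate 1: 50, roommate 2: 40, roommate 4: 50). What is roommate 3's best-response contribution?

Others' total = 140. Contributing 80 brings total to 220 ≥ 180: gain V − κ_3 = 18.
Best response: 80.

80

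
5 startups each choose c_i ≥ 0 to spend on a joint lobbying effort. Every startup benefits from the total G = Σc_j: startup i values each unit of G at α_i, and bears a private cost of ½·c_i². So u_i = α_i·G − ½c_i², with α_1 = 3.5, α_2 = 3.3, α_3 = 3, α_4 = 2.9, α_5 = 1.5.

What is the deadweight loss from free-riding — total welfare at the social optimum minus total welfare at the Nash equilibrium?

323.86

Startup i's FOC: ∂u_i/∂c_i = α_i − c_i = 0, so c_i* = α_i.
NE contributions = (3.5, 3.3, 3, 2.9, 1.5); G = 14.2.
W^NE = (Σα)·G − ½Σα_i² = 14.2² − ½·42.8 = 180.24.
Planner sets c_i = Σα_j = 14.2 for every i, so G^SO = 5·14.2 = 71.
W^SO = (Σα)·G^SO − ½·5·(Σα)² = (5/2)·14.2² = 504.1.
Deadweight loss = W^SO − W^NE = 323.86.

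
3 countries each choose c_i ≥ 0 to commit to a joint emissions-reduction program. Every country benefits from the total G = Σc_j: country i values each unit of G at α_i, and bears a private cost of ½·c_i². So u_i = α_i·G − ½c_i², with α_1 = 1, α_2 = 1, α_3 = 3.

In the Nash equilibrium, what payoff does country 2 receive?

4.5

Country i's FOC: ∂u_i/∂c_i = α_i − c_i = 0, so c_i* = α_i.
NE contributions = (1, 1, 3); G = 5.
u_2 = α_2·G − ½·(c_2)² = 1·5 − ½·1² = 4.5.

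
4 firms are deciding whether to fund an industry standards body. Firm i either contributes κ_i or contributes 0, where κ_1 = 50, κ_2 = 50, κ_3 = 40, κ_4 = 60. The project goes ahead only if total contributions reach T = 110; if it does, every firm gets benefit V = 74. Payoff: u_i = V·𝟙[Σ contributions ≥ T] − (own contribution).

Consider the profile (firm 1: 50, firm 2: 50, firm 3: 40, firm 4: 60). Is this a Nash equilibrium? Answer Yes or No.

Total = 200 ≥ 110: provided.
Firm 1 (pledges 50, payoff 24): dropping to 0 → total 150, payoff 74. Profitable deviation.

No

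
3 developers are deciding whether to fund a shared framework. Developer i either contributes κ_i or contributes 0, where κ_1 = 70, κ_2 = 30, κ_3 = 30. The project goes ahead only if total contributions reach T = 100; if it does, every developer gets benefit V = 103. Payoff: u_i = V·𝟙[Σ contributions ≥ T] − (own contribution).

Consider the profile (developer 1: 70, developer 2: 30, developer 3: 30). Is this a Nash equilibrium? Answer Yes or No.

No

Total = 130 ≥ 100: provided.
Developer 1 (pledges 70, payoff 33): dropping to 0 → total 60, payoff 0. No gain.
Developer 2 (pledges 30, payoff 73): dropping to 0 → total 100, payoff 103. Profitable deviation.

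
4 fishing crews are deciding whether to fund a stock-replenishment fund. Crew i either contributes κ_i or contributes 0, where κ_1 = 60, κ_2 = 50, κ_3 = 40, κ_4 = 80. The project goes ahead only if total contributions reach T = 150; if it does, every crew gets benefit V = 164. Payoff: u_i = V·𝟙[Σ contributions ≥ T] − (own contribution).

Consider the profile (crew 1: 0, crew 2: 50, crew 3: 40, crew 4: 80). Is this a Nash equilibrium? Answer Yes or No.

Yes

Total = 170 ≥ 150: provided.
Crew 1 (pledges 0, payoff 164): pledging 60 → total 230, payoff 104. No gain.
Crew 2 (pledges 50, payoff 114): dropping to 0 → total 120, payoff 0. No gain.
Crew 3 (pledges 40, payoff 124): dropping to 0 → total 130, payoff 0. No gain.
Crew 4 (pledges 80, payoff 84): dropping to 0 → total 90, payoff 0. No gain.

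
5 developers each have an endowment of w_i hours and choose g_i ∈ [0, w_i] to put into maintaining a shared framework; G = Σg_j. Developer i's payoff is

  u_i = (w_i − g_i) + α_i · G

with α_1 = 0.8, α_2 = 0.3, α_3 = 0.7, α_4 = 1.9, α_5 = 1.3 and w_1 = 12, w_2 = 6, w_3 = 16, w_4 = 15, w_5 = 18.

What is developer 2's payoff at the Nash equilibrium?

15.9

∂u_i/∂g_i = α_i − 1, so developer i contributes w_i if α_i > 1, else 0.
α_i > 1 for i ∈ {4, 5}; NE contributions (0, 0, 0, 15, 18), G = 33.
u_2 = (6 − 0) + 0.3·33 = 15.9.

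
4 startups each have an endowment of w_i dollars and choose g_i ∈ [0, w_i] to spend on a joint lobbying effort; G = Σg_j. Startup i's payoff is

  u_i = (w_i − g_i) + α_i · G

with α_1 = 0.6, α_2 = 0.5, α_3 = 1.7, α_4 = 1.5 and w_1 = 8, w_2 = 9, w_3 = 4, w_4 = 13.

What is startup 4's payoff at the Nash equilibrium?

∂u_i/∂g_i = α_i − 1, so startup i contributes w_i if α_i > 1, else 0.
α_i > 1 for i ∈ {3, 4}; NE contributions (0, 0, 4, 13), G = 17.
u_4 = (13 − 13) + 1.5·17 = 25.5.

25.5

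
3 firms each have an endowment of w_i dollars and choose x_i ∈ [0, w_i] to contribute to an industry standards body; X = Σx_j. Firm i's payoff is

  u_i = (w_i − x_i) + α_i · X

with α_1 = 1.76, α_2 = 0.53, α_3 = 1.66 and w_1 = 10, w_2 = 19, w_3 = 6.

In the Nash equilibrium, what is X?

∂u_i/∂x_i = α_i − 1, so firm i contributes w_i if α_i > 1, else 0.
α_i > 1 for i ∈ {1, 3}; NE contributions (10, 0, 6), X = 16.

16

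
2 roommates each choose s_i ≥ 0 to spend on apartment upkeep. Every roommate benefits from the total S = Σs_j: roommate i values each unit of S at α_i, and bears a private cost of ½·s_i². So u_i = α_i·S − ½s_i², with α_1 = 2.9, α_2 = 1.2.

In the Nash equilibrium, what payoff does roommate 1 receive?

Roommate i's FOC: ∂u_i/∂s_i = α_i − s_i = 0, so s_i* = α_i.
NE contributions = (2.9, 1.2); S = 4.1.
u_1 = α_1·S − ½·(s_1)² = 2.9·4.1 − ½·2.9² = 7.685.

7.685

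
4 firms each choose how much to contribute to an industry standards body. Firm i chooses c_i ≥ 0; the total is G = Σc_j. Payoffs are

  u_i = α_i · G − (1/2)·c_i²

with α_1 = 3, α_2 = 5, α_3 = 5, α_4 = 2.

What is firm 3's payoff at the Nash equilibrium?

Firm i's FOC: ∂u_i/∂c_i = α_i − c_i = 0, so c_i* = α_i.
NE contributions = (3, 5, 5, 2); G = 15.
u_3 = α_3·G − ½·(c_3)² = 5·15 − ½·5² = 62.5.

62.5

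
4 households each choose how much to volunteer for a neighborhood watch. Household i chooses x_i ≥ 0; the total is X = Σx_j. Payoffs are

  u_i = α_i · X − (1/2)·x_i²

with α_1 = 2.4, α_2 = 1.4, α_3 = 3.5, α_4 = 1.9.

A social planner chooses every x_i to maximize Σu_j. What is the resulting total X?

Planner FOC: ∂(Σu_j)/∂x_i = (Σα_j) − x_i = 0, so x_i^SO = Σα_j = 9.2 for every i; X^SO = 36.8.

36.8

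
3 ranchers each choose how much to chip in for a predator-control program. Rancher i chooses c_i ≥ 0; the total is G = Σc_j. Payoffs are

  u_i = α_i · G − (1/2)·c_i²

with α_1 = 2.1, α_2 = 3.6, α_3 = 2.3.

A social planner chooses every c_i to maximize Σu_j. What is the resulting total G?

Planner FOC: ∂(Σu_j)/∂c_i = (Σα_j) − c_i = 0, so c_i^SO = Σα_j = 8 for every i; G^SO = 24.

24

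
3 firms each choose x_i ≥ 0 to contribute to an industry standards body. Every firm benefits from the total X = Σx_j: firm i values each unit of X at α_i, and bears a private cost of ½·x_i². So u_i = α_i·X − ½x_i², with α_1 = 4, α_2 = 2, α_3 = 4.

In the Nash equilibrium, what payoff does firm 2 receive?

Firm i's FOC: ∂u_i/∂x_i = α_i − x_i = 0, so x_i* = α_i.
NE contributions = (4, 2, 4); X = 10.
u_2 = α_2·X − ½·(x_2)² = 2·10 − ½·2² = 18.

18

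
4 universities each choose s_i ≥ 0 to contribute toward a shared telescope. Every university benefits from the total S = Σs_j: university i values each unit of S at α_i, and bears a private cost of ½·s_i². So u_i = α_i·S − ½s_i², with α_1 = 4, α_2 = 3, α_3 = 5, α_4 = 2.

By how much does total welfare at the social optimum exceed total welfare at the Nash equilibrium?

223

University i's FOC: ∂u_i/∂s_i = α_i − s_i = 0, so s_i* = α_i.
NE contributions = (4, 3, 5, 2); S = 14.
W^NE = (Σα)·S − ½Σα_i² = 14² − ½·54 = 169.
Planner sets s_i = Σα_j = 14 for every i, so S^SO = 4·14 = 56.
W^SO = (Σα)·S^SO − ½·4·(Σα)² = (4/2)·14² = 392.
Deadweight loss = W^SO − W^NE = 223.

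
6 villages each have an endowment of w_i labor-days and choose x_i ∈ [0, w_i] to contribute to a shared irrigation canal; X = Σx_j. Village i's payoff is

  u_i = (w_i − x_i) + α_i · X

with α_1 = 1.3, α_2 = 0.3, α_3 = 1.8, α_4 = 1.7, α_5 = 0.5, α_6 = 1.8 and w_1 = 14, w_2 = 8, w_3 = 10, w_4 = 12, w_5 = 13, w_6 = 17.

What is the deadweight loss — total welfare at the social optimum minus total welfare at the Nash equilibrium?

134.4

∂u_i/∂x_i = α_i − 1, so village i contributes w_i if α_i > 1, else 0.
α_i > 1 for i ∈ {1, 3, 4, 6}; NE contributions (14, 0, 10, 12, 0, 17), X = 53.
W^NE = Σw_i − X^NE + (Σα_i)·X^NE = 74 + 6.4·53 = 413.2.
Planner: ∂(Σu_j)/∂x_i = Σα_j − 1 = 6.4 > 0, so everyone contributes w_i; X^SO = 74, W^SO = 74 + 6.4·74 = 547.6.
Deadweight loss = 134.4.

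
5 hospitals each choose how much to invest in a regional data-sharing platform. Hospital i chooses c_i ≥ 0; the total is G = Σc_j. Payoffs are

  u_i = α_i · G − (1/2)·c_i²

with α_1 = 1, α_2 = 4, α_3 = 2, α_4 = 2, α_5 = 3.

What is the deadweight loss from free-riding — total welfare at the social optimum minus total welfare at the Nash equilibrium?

Hospital i's FOC: ∂u_i/∂c_i = α_i − c_i = 0, so c_i* = α_i.
NE contributions = (1, 4, 2, 2, 3); G = 12.
W^NE = (Σα)·G − ½Σα_i² = 12² − ½·34 = 127.
Planner sets c_i = Σα_j = 12 for every i, so G^SO = 5·12 = 60.
W^SO = (Σα)·G^SO − ½·5·(Σα)² = (5/2)·12² = 360.
Deadweight loss = W^SO − W^NE = 233.

233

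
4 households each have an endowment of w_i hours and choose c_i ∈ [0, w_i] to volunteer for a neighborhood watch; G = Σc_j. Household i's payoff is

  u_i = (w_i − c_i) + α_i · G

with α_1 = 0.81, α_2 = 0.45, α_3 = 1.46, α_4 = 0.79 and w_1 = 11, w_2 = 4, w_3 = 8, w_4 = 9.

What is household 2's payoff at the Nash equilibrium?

7.6

∂u_i/∂c_i = α_i − 1, so household i contributes w_i if α_i > 1, else 0.
α_i > 1 for i ∈ {3}; NE contributions (0, 0, 8, 0), G = 8.
u_2 = (4 − 0) + 0.45·8 = 7.6.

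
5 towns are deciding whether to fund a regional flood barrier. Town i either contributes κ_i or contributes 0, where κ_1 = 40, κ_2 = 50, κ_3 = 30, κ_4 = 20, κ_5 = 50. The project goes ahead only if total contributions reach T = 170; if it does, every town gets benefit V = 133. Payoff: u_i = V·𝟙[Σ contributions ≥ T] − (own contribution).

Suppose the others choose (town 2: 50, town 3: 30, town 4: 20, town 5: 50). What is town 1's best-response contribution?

Others' total = 150. Contributing 40 brings total to 190 ≥ 170: gain V − κ_1 = 93.
Best response: 40.

40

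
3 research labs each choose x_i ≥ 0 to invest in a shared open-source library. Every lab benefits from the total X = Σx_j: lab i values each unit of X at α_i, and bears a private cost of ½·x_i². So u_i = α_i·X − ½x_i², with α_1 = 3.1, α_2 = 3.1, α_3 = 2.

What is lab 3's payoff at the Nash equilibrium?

Lab i's FOC: ∂u_i/∂x_i = α_i − x_i = 0, so x_i* = α_i.
NE contributions = (3.1, 3.1, 2); X = 8.2.
u_3 = α_3·X − ½·(x_3)² = 2·8.2 − ½·2² = 14.4.

14.4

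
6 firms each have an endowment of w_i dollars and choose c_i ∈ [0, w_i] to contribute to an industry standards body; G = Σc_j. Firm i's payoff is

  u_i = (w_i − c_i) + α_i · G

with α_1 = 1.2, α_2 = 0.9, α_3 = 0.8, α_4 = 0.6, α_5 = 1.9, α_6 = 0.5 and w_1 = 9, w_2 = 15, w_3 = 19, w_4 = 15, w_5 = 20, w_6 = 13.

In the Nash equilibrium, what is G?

29

∂u_i/∂c_i = α_i − 1, so firm i contributes w_i if α_i > 1, else 0.
α_i > 1 for i ∈ {1, 5}; NE contributions (9, 0, 0, 0, 20, 0), G = 29.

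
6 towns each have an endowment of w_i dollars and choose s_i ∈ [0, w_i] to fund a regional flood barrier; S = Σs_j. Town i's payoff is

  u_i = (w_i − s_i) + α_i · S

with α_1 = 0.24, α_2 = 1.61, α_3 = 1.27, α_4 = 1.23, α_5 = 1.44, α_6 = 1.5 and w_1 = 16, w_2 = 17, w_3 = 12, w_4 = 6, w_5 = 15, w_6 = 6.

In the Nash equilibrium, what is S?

56

∂u_i/∂s_i = α_i − 1, so town i contributes w_i if α_i > 1, else 0.
α_i > 1 for i ∈ {2, 3, 4, 5, 6}; NE contributions (0, 17, 12, 6, 15, 6), S = 56.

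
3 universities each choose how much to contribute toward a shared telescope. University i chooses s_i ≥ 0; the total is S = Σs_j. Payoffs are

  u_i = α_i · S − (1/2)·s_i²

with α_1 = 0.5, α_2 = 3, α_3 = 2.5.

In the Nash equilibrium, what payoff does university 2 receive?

13.5

University i's FOC: ∂u_i/∂s_i = α_i − s_i = 0, so s_i* = α_i.
NE contributions = (0.5, 3, 2.5); S = 6.
u_2 = α_2·S − ½·(s_2)² = 3·6 − ½·3² = 13.5.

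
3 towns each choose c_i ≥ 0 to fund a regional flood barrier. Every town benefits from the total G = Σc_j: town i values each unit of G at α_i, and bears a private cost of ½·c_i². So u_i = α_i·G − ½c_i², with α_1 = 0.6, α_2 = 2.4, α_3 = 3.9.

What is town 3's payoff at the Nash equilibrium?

19.305

Town i's FOC: ∂u_i/∂c_i = α_i − c_i = 0, so c_i* = α_i.
NE contributions = (0.6, 2.4, 3.9); G = 6.9.
u_3 = α_3·G − ½·(c_3)² = 3.9·6.9 − ½·3.9² = 19.305.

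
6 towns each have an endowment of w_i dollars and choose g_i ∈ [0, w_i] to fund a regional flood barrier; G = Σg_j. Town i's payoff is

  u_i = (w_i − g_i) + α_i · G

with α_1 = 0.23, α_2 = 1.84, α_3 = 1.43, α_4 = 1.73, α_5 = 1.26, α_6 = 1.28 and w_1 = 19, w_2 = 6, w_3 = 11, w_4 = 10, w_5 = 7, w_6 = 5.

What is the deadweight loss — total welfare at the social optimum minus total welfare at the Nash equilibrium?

128.63

∂u_i/∂g_i = α_i − 1, so town i contributes w_i if α_i > 1, else 0.
α_i > 1 for i ∈ {2, 3, 4, 5, 6}; NE contributions (0, 6, 11, 10, 7, 5), G = 39.
W^NE = Σw_i − G^NE + (Σα_i)·G^NE = 58 + 6.77·39 = 322.03.
Planner: ∂(Σu_j)/∂g_i = Σα_j − 1 = 6.77 > 0, so everyone contributes w_i; G^SO = 58, W^SO = 58 + 6.77·58 = 450.66.
Deadweight loss = 128.63.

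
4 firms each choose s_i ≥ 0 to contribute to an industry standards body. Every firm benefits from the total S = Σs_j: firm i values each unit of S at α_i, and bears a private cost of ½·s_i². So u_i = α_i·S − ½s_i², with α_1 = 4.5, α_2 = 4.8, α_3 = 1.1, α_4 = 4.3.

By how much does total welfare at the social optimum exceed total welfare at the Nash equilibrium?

247.585

Firm i's FOC: ∂u_i/∂s_i = α_i − s_i = 0, so s_i* = α_i.
NE contributions = (4.5, 4.8, 1.1, 4.3); S = 14.7.
W^NE = (Σα)·S − ½Σα_i² = 14.7² − ½·62.99 = 184.595.
Planner sets s_i = Σα_j = 14.7 for every i, so S^SO = 4·14.7 = 58.8.
W^SO = (Σα)·S^SO − ½·4·(Σα)² = (4/2)·14.7² = 432.18.
Deadweight loss = W^SO − W^NE = 247.585.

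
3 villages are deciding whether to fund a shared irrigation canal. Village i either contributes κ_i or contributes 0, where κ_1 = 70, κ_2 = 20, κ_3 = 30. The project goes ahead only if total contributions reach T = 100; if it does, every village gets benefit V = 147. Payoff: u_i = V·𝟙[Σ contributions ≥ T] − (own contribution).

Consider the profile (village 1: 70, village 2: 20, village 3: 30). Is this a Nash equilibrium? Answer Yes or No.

Total = 120 ≥ 100: provided.
Village 1 (pledges 70, payoff 77): dropping to 0 → total 50, payoff 0. No gain.
Village 2 (pledges 20, payoff 127): dropping to 0 → total 100, payoff 147. Profitable deviation.

No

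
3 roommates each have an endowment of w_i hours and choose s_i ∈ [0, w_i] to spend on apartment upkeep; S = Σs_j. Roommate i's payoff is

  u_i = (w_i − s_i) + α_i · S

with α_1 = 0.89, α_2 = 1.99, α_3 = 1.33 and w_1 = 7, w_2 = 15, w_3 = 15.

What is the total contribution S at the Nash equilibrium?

∂u_i/∂s_i = α_i − 1, so roommate i contributes w_i if α_i > 1, else 0.
α_i > 1 for i ∈ {2, 3}; NE contributions (0, 15, 15), S = 30.

30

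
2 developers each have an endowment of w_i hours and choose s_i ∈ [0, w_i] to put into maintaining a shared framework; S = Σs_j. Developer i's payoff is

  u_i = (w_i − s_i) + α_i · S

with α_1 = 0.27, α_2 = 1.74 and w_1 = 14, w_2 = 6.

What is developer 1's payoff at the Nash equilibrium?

∂u_i/∂s_i = α_i − 1, so developer i contributes w_i if α_i > 1, else 0.
α_i > 1 for i ∈ {2}; NE contributions (0, 6), S = 6.
u_1 = (14 − 0) + 0.27·6 = 15.62.

15.62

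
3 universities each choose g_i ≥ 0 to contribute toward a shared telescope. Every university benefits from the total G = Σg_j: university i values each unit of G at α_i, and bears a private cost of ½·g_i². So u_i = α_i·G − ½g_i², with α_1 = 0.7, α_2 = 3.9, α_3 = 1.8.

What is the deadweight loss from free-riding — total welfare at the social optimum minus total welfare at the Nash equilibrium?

29.95

University i's FOC: ∂u_i/∂g_i = α_i − g_i = 0, so g_i* = α_i.
NE contributions = (0.7, 3.9, 1.8); G = 6.4.
W^NE = (Σα)·G − ½Σα_i² = 6.4² − ½·18.94 = 31.49.
Planner sets g_i = Σα_j = 6.4 for every i, so G^SO = 3·6.4 = 19.2.
W^SO = (Σα)·G^SO − ½·3·(Σα)² = (3/2)·6.4² = 61.44.
Deadweight loss = W^SO − W^NE = 29.95.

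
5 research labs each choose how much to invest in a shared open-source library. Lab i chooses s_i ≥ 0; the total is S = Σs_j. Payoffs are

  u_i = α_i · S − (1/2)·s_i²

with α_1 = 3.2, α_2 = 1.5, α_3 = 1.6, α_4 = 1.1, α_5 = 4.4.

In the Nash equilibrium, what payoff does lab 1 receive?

Lab i's FOC: ∂u_i/∂s_i = α_i − s_i = 0, so s_i* = α_i.
NE contributions = (3.2, 1.5, 1.6, 1.1, 4.4); S = 11.8.
u_1 = α_1·S − ½·(s_1)² = 3.2·11.8 − ½·3.2² = 32.64.

32.64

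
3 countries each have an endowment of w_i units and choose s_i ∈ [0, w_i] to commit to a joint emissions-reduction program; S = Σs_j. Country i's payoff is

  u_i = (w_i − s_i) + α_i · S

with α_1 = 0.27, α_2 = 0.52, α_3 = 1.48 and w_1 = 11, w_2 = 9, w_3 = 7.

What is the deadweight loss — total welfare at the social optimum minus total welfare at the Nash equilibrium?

∂u_i/∂s_i = α_i − 1, so country i contributes w_i if α_i > 1, else 0.
α_i > 1 for i ∈ {3}; NE contributions (0, 0, 7), S = 7.
W^NE = Σw_i − S^NE + (Σα_i)·S^NE = 27 + 1.27·7 = 35.89.
Planner: ∂(Σu_j)/∂s_i = Σα_j − 1 = 1.27 > 0, so everyone contributes w_i; S^SO = 27, W^SO = 27 + 1.27·27 = 61.29.
Deadweight loss = 25.4.

25.4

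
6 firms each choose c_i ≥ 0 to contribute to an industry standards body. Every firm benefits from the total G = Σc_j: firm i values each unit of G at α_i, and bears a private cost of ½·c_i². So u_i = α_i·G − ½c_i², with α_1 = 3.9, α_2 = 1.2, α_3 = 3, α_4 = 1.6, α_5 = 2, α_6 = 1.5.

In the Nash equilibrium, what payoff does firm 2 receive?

Firm i's FOC: ∂u_i/∂c_i = α_i − c_i = 0, so c_i* = α_i.
NE contributions = (3.9, 1.2, 3, 1.6, 2, 1.5); G = 13.2.
u_2 = α_2·G − ½·(c_2)² = 1.2·13.2 − ½·1.2² = 15.12.

15.12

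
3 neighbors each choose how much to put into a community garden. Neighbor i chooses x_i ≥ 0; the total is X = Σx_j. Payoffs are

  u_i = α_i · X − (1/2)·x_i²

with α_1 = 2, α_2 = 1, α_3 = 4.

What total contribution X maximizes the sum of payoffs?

Planner FOC: ∂(Σu_j)/∂x_i = (Σα_j) − x_i = 0, so x_i^SO = Σα_j = 7 for every i; X^SO = 21.

21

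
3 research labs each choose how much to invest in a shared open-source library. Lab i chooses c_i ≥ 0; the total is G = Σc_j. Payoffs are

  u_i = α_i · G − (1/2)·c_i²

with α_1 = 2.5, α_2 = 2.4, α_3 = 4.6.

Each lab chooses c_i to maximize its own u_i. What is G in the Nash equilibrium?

9.5

Lab i's FOC: ∂u_i/∂c_i = α_i − c_i = 0, so c_i* = α_i.
NE contributions = (2.5, 2.4, 4.6); G = 9.5.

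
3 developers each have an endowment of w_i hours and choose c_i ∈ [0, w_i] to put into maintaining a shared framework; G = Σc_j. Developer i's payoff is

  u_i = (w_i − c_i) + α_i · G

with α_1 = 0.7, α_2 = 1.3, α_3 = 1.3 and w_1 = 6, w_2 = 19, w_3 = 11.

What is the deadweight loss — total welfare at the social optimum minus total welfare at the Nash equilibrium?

∂u_i/∂c_i = α_i − 1, so developer i contributes w_i if α_i > 1, else 0.
α_i > 1 for i ∈ {2, 3}; NE contributions (0, 19, 11), G = 30.
W^NE = Σw_i − G^NE + (Σα_i)·G^NE = 36 + 2.3·30 = 105.
Planner: ∂(Σu_j)/∂c_i = Σα_j − 1 = 2.3 > 0, so everyone contributes w_i; G^SO = 36, W^SO = 36 + 2.3·36 = 118.8.
Deadweight loss = 13.8.

13.8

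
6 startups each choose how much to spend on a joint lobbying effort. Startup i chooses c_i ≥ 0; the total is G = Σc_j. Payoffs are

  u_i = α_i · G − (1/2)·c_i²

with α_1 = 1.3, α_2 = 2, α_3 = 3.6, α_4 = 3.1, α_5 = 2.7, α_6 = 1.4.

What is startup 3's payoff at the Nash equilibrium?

44.28

Startup i's FOC: ∂u_i/∂c_i = α_i − c_i = 0, so c_i* = α_i.
NE contributions = (1.3, 2, 3.6, 3.1, 2.7, 1.4); G = 14.1.
u_3 = α_3·G − ½·(c_3)² = 3.6·14.1 − ½·3.6² = 44.28.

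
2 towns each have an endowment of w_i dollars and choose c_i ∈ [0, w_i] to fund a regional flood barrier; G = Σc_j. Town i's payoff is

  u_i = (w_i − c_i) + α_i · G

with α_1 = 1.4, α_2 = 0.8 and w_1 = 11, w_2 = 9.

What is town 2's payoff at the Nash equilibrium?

17.8

∂u_i/∂c_i = α_i − 1, so town i contributes w_i if α_i > 1, else 0.
α_i > 1 for i ∈ {1}; NE contributions (11, 0), G = 11.
u_2 = (9 − 0) + 0.8·11 = 17.8.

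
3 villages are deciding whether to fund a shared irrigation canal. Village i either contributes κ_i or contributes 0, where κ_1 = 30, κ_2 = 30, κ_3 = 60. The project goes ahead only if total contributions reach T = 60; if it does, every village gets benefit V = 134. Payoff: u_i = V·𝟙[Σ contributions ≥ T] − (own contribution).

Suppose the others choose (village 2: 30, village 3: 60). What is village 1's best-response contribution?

0

Others' total = 90 ≥ 60; contributing adds cost 30 for no extra benefit.
Best response: 0.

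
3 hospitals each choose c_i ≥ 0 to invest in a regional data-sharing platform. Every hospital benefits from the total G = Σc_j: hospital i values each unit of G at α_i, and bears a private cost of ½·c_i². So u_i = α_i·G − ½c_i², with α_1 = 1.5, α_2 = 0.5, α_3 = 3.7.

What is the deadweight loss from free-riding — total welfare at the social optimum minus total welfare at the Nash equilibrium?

24.34

Hospital i's FOC: ∂u_i/∂c_i = α_i − c_i = 0, so c_i* = α_i.
NE contributions = (1.5, 0.5, 3.7); G = 5.7.
W^NE = (Σα)·G − ½Σα_i² = 5.7² − ½·16.19 = 24.395.
Planner sets c_i = Σα_j = 5.7 for every i, so G^SO = 3·5.7 = 17.1.
W^SO = (Σα)·G^SO − ½·3·(Σα)² = (3/2)·5.7² = 48.735.
Deadweight loss = W^SO − W^NE = 24.34.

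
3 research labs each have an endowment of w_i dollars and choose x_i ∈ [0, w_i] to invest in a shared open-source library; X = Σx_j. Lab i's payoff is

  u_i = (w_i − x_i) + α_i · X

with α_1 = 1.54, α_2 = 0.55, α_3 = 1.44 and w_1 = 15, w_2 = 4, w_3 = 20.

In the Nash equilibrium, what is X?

∂u_i/∂x_i = α_i − 1, so lab i contributes w_i if α_i > 1, else 0.
α_i > 1 for i ∈ {1, 3}; NE contributions (15, 0, 20), X = 35.

35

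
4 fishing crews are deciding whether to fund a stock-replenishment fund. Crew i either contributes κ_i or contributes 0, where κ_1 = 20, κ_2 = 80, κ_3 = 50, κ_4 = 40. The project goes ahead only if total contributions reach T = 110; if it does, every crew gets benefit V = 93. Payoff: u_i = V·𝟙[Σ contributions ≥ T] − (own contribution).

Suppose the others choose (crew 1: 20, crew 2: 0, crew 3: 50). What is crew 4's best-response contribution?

Others' total = 70. Contributing 40 brings total to 110 ≥ 110: gain V − κ_4 = 53.
Best response: 40.

40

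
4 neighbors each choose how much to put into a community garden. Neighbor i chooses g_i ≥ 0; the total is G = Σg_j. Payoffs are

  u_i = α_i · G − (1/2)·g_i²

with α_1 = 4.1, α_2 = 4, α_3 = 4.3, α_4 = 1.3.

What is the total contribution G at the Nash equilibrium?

13.7

Neighbor i's FOC: ∂u_i/∂g_i = α_i − g_i = 0, so g_i* = α_i.
NE contributions = (4.1, 4, 4.3, 1.3); G = 13.7.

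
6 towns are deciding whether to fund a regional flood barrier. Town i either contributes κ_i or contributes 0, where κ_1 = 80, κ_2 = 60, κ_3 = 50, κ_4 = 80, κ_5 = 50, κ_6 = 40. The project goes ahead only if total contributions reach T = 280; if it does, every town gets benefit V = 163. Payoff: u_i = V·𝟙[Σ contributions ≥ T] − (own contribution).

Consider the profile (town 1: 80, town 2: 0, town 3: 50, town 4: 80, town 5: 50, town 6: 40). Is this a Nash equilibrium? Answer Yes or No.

Total = 300 ≥ 280: provided.
Town 1 (pledges 80, payoff 83): dropping to 0 → total 220, payoff 0. No gain.
Town 2 (pledges 0, payoff 163): pledging 60 → total 360, payoff 103. No gain.
Town 3 (pledges 50, payoff 113): dropping to 0 → total 250, payoff 0. No gain.
Town 4 (pledges 80, payoff 83): dropping to 0 → total 220, payoff 0. No gain.
Town 5 (pledges 50, payoff 113): dropping to 0 → total 250, payoff 0. No gain.
Town 6 (pledges 40, payoff 123): dropping to 0 → total 260, payoff 0. No gain.

Yes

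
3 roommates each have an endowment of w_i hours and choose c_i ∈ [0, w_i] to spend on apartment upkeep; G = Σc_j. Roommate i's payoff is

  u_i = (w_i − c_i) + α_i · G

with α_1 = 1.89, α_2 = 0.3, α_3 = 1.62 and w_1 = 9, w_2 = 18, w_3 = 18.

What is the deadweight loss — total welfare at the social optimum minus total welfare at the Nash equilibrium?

50.58

∂u_i/∂c_i = α_i − 1, so roommate i contributes w_i if α_i > 1, else 0.
α_i > 1 for i ∈ {1, 3}; NE contributions (9, 0, 18), G = 27.
W^NE = Σw_i − G^NE + (Σα_i)·G^NE = 45 + 2.81·27 = 120.87.
Planner: ∂(Σu_j)/∂c_i = Σα_j − 1 = 2.81 > 0, so everyone contributes w_i; G^SO = 45, W^SO = 45 + 2.81·45 = 171.45.
Deadweight loss = 50.58.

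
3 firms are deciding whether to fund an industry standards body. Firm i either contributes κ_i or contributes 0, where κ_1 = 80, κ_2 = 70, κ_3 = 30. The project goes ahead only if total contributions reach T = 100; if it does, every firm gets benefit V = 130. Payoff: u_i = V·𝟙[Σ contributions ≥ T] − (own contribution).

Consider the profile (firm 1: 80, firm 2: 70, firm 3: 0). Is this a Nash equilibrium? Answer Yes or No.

Total = 150 ≥ 100: provided.
Firm 1 (pledges 80, payoff 50): dropping to 0 → total 70, payoff 0. No gain.
Firm 2 (pledges 70, payoff 60): dropping to 0 → total 80, payoff 0. No gain.
Firm 3 (pledges 0, payoff 130): pledging 30 → total 180, payoff 100. No gain.

Yes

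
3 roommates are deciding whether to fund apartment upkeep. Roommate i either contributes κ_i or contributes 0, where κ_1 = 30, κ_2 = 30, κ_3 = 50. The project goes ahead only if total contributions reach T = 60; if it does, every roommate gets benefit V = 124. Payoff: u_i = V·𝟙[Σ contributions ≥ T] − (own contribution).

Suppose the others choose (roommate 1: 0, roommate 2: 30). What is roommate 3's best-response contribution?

50

Others' total = 30. Contributing 50 brings total to 80 ≥ 60: gain V − κ_3 = 74.
Best response: 50.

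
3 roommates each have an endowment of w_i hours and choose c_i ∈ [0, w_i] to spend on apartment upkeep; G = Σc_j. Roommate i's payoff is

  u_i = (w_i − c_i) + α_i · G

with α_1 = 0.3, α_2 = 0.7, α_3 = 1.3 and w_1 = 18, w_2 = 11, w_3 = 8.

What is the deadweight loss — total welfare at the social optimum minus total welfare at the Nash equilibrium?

∂u_i/∂c_i = α_i − 1, so roommate i contributes w_i if α_i > 1, else 0.
α_i > 1 for i ∈ {3}; NE contributions (0, 0, 8), G = 8.
W^NE = Σw_i − G^NE + (Σα_i)·G^NE = 37 + 1.3·8 = 47.4.
Planner: ∂(Σu_j)/∂c_i = Σα_j − 1 = 1.3 > 0, so everyone contributes w_i; G^SO = 37, W^SO = 37 + 1.3·37 = 85.1.
Deadweight loss = 37.7.

37.7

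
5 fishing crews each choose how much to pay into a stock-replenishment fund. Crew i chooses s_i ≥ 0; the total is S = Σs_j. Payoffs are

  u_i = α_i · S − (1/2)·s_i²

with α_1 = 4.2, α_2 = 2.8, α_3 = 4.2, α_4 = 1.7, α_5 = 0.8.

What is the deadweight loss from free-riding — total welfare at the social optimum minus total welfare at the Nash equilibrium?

304.86

Crew i's FOC: ∂u_i/∂s_i = α_i − s_i = 0, so s_i* = α_i.
NE contributions = (4.2, 2.8, 4.2, 1.7, 0.8); S = 13.7.
W^NE = (Σα)·S − ½Σα_i² = 13.7² − ½·46.65 = 164.365.
Planner sets s_i = Σα_j = 13.7 for every i, so S^SO = 5·13.7 = 68.5.
W^SO = (Σα)·S^SO − ½·5·(Σα)² = (5/2)·13.7² = 469.225.
Deadweight loss = W^SO − W^NE = 304.86.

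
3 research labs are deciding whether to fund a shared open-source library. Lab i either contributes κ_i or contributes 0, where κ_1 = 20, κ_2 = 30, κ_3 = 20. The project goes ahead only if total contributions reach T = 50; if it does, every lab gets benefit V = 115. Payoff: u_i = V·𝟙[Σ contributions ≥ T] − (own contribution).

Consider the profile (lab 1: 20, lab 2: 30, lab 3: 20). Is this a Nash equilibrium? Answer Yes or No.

No

Total = 70 ≥ 50: provided.
Lab 1 (pledges 20, payoff 95): dropping to 0 → total 50, payoff 115. Profitable deviation.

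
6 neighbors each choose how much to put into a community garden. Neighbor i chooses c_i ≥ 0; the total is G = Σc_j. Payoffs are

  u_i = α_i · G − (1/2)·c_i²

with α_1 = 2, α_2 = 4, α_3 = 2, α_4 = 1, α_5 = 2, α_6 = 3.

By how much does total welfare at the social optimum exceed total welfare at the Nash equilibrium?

Neighbor i's FOC: ∂u_i/∂c_i = α_i − c_i = 0, so c_i* = α_i.
NE contributions = (2, 4, 2, 1, 2, 3); G = 14.
W^NE = (Σα)·G − ½Σα_i² = 14² − ½·38 = 177.
Planner sets c_i = Σα_j = 14 for every i, so G^SO = 6·14 = 84.
W^SO = (Σα)·G^SO − ½·6·(Σα)² = (6/2)·14² = 588.
Deadweight loss = W^SO − W^NE = 411.

411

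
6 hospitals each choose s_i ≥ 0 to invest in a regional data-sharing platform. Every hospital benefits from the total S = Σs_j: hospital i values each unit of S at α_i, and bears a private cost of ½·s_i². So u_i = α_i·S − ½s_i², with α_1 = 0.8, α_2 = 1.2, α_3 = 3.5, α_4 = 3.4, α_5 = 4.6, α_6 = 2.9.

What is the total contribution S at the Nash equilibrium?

Hospital i's FOC: ∂u_i/∂s_i = α_i − s_i = 0, so s_i* = α_i.
NE contributions = (0.8, 1.2, 3.5, 3.4, 4.6, 2.9); S = 16.4.

16.4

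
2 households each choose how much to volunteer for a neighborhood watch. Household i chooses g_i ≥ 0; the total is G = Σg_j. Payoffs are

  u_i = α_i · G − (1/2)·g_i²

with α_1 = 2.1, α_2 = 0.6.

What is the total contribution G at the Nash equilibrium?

Household i's FOC: ∂u_i/∂g_i = α_i − g_i = 0, so g_i* = α_i.
NE contributions = (2.1, 0.6); G = 2.7.

2.7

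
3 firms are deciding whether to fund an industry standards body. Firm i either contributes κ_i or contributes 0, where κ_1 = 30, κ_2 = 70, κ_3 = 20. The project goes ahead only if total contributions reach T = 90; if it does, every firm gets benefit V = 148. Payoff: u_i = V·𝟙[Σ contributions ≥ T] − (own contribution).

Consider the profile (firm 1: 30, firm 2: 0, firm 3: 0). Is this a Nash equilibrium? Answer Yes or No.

No

Total = 30 < 90: not provided.
Firm 1 (pledges 30, payoff -30): dropping to 0 → total 0, payoff 0. Profitable deviation.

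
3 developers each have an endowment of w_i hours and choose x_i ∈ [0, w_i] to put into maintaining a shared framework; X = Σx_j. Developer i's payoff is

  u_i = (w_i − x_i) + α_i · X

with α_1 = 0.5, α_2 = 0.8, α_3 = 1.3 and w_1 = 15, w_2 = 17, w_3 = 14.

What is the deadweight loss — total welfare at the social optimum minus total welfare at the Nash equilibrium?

51.2

∂u_i/∂x_i = α_i − 1, so developer i contributes w_i if α_i > 1, else 0.
α_i > 1 for i ∈ {3}; NE contributions (0, 0, 14), X = 14.
W^NE = Σw_i − X^NE + (Σα_i)·X^NE = 46 + 1.6·14 = 68.4.
Planner: ∂(Σu_j)/∂x_i = Σα_j − 1 = 1.6 > 0, so everyone contributes w_i; X^SO = 46, W^SO = 46 + 1.6·46 = 119.6.
Deadweight loss = 51.2.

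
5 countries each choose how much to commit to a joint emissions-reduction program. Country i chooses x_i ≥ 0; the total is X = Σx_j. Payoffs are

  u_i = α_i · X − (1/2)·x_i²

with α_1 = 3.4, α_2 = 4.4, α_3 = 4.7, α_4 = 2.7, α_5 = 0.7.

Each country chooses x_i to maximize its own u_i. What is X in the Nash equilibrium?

Country i's FOC: ∂u_i/∂x_i = α_i − x_i = 0, so x_i* = α_i.
NE contributions = (3.4, 4.4, 4.7, 2.7, 0.7); X = 15.9.

15.9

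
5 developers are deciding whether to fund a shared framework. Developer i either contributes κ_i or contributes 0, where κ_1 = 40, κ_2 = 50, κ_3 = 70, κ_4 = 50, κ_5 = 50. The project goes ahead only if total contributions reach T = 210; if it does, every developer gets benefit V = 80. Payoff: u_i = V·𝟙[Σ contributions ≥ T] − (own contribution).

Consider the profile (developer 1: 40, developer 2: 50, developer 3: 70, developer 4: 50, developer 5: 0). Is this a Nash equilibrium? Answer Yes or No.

Total = 210 ≥ 210: provided.
Developer 1 (pledges 40, payoff 40): dropping to 0 → total 170, payoff 0. No gain.
Developer 2 (pledges 50, payoff 30): dropping to 0 → total 160, payoff 0. No gain.
Developer 3 (pledges 70, payoff 10): dropping to 0 → total 140, payoff 0. No gain.
Developer 4 (pledges 50, payoff 30): dropping to 0 → total 160, payoff 0. No gain.
Developer 5 (pledges 0, payoff 80): pledging 50 → total 260, payoff 30. No gain.

Yes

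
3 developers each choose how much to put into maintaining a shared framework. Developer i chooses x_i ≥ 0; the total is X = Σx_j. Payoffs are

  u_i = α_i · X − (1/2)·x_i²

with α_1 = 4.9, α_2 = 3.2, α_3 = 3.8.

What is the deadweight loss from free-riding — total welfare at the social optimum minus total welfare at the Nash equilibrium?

Developer i's FOC: ∂u_i/∂x_i = α_i − x_i = 0, so x_i* = α_i.
NE contributions = (4.9, 3.2, 3.8); X = 11.9.
W^NE = (Σα)·X − ½Σα_i² = 11.9² − ½·48.69 = 117.265.
Planner sets x_i = Σα_j = 11.9 for every i, so X^SO = 3·11.9 = 35.7.
W^SO = (Σα)·X^SO − ½·3·(Σα)² = (3/2)·11.9² = 212.415.
Deadweight loss = W^SO − W^NE = 95.15.

95.15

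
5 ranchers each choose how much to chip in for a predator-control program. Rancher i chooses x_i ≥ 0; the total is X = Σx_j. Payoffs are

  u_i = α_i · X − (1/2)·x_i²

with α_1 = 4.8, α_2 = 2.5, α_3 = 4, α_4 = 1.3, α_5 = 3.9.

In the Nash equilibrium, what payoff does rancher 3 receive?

58

Rancher i's FOC: ∂u_i/∂x_i = α_i − x_i = 0, so x_i* = α_i.
NE contributions = (4.8, 2.5, 4, 1.3, 3.9); X = 16.5.
u_3 = α_3·X − ½·(x_3)² = 4·16.5 − ½·4² = 58.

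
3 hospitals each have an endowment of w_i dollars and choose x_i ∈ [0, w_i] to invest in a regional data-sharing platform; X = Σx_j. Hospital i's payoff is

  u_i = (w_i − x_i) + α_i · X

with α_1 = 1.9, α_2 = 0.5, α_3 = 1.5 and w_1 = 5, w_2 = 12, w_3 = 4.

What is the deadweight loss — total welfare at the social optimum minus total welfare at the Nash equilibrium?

∂u_i/∂x_i = α_i − 1, so hospital i contributes w_i if α_i > 1, else 0.
α_i > 1 for i ∈ {1, 3}; NE contributions (5, 0, 4), X = 9.
W^NE = Σw_i − X^NE + (Σα_i)·X^NE = 21 + 2.9·9 = 47.1.
Planner: ∂(Σu_j)/∂x_i = Σα_j − 1 = 2.9 > 0, so everyone contributes w_i; X^SO = 21, W^SO = 21 + 2.9·21 = 81.9.
Deadweight loss = 34.8.

34.8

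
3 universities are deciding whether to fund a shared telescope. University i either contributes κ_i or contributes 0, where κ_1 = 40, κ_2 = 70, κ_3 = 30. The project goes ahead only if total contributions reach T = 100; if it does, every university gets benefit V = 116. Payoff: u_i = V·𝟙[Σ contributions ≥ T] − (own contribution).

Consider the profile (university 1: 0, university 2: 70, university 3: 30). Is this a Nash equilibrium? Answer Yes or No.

Total = 100 ≥ 100: provided.
University 1 (pledges 0, payoff 116): pledging 40 → total 140, payoff 76. No gain.
University 2 (pledges 70, payoff 46): dropping to 0 → total 30, payoff 0. No gain.
University 3 (pledges 30, payoff 86): dropping to 0 → total 70, payoff 0. No gain.

Yes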